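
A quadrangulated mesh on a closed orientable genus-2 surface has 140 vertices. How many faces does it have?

χ = 2 − 2·2 = -2, and every face is a square so 4F = 2E.
V − E + F = -2 with E = 4F/2 gives 140 − (4/2 − 1)·F = -2, so F = 142 and E = 284.

142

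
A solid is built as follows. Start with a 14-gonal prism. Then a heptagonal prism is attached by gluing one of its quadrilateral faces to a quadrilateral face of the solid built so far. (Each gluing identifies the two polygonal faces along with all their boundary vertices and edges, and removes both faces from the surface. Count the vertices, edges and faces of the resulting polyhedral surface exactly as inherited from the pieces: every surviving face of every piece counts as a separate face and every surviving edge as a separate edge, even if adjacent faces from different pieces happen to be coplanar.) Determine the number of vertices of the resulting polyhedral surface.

A 14-gonal prism: V=28, E=42, F=16.
Attach a heptagonal prism (V=14, E=21, F=9) along a 4-gon: merge 4 vertices and 4 edges, delete both glued faces → V=38, E=59, F=23.
Check: V − E + F = 38 − 59 + 23 = 2.

38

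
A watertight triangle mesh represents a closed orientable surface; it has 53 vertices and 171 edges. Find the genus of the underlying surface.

3

Every face is a triangle and each edge borders two faces, so 3F = 2·171, giving F = 114.
χ = V − E + F = 53 − 171 + 114 = -4.
For a closed orientable surface χ = 2 − 2g, so g = (2 − (-4))/2 = 3.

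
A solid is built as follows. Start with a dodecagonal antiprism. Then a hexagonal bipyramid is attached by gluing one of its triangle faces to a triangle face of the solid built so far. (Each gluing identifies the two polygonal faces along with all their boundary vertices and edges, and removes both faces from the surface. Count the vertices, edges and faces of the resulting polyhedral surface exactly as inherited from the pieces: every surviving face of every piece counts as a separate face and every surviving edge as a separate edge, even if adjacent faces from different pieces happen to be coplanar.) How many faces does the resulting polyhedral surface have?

A dodecagonal antiprism: V=24, E=48, F=26.
Attach a hexagonal bipyramid (V=8, E=18, F=12) along a 3-gon: merge 3 vertices and 3 edges, delete both glued faces → V=29, E=63, F=36.
Check: V − E + F = 29 − 63 + 36 = 2.

36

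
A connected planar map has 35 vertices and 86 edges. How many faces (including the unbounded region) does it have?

Euler's formula for a connected plane graph: V − E + F = 2, so F = 2 − 35 + 86 = 53.

53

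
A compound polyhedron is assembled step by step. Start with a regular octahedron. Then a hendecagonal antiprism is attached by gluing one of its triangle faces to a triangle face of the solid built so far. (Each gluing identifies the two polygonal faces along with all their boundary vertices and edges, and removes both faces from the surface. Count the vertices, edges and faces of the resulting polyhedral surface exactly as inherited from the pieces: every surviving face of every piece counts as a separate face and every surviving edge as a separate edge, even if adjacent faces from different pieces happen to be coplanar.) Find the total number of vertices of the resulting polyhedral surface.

25

A regular octahedron: V=6, E=12, F=8.
Attach a hendecagonal antiprism (V=22, E=44, F=24) along a 3-gon: merge 3 vertices and 3 edges, delete both glued faces → V=25, E=53, F=30.
Check: V − E + F = 25 − 53 + 30 = 2.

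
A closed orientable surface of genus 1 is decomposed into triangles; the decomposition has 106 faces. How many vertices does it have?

χ = 2 − 2·1 = 0, and every face is a triangle so 3F = 2E.
E = 3·106/2 = 159. Then V = 0 + E − F = 0 + 159 − 106 = 53.

53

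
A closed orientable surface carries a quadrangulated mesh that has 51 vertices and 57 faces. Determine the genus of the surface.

Every face is a square, so 2E = 4·57 = 228, giving E = 114.
χ = V − E + F = 51 − 114 + 57 = -6.
For a closed orientable surface χ = 2 − 2g, so g = (2 − (-6))/2 = 4.

4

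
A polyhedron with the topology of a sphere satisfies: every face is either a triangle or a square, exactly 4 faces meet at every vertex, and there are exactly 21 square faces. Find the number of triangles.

Let x be the number of triangles; then F = 21 + x.
Edge–face incidences: 2E = 4·21 + 3·x = 84 + 3x.
Every vertex has degree 4, so 4V = 2E.
Euler: V − E + F = 2 ⇒ (2E)/4 − E + (21 + x) = 2.
Multiply by 8: 2·(2E) − 4·(2E) + 8·(21 + x) = 16, i.e. 168 + 8x − 2·(84 + 3x) = 16.
Collecting terms: 2x = 16, so x = 8.
Then 2E = 84 + 3·8 = 108, so E = 54, V = 2E/4 = 27, F = 21 + 8 = 29.

8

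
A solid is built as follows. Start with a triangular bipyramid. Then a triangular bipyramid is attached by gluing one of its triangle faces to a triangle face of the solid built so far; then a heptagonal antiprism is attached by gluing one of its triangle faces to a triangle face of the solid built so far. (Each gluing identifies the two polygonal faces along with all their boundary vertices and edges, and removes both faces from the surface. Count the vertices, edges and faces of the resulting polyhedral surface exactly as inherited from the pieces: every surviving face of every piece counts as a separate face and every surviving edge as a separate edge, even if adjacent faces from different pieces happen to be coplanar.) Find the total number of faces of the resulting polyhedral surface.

24

A triangular bipyramid: V=5, E=9, F=6.
Attach a triangular bipyramid (V=5, E=9, F=6) along a 3-gon: merge 3 vertices and 3 edges, delete both glued faces → V=7, E=15, F=10.
Attach a heptagonal antiprism (V=14, E=28, F=16) along a 3-gon: merge 3 vertices and 3 edges, delete both glued faces → V=18, E=40, F=24.
Check: V − E + F = 18 − 40 + 24 = 2.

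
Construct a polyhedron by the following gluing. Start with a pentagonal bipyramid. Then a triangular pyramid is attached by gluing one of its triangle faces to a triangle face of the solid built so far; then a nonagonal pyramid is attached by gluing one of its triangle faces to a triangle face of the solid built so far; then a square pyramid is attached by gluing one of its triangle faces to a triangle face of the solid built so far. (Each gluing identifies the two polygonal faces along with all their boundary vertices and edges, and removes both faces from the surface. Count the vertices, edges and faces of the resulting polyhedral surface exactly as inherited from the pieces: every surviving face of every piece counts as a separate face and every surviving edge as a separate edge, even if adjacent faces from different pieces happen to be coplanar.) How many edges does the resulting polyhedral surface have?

A pentagonal bipyramid: V=7, E=15, F=10.
Attach a triangular pyramid (V=4, E=6, F=4) along a 3-gon: merge 3 vertices and 3 edges, delete both glued faces → V=8, E=18, F=12.
Attach a nonagonal pyramid (V=10, E=18, F=10) along a 3-gon: merge 3 vertices and 3 edges, delete both glued faces → V=15, E=33, F=20.
Attach a square pyramid (V=5, E=8, F=5) along a 3-gon: merge 3 vertices and 3 edges, delete both glued faces → V=17, E=38, F=23.
Check: V − E + F = 17 − 38 + 23 = 2.

38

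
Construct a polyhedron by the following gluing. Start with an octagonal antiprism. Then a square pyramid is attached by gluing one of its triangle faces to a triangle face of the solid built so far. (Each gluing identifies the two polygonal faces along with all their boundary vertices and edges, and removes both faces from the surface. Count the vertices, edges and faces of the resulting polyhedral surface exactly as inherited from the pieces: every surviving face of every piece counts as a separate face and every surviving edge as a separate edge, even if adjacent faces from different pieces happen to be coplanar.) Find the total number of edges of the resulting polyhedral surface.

37

An octagonal antiprism: V=16, E=32, F=18.
Attach a square pyramid (V=5, E=8, F=5) along a 3-gon: merge 3 vertices and 3 edges, delete both glued faces → V=18, E=37, F=21.
Check: V − E + F = 18 − 37 + 21 = 2.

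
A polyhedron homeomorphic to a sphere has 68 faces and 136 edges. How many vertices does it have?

Here V − E + F = 2.
V = 2 + E − F = 2 + 136 − 68 = 70.

70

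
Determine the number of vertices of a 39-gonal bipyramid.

A bipyramid over an n-gon has 2n triangular faces and n + 2 vertices: V = 39 + 2 = 41, E = 3·39 = 117, F = 2·39 = 78.
Check: V − E + F = 41 − 117 + 78 = 2.

41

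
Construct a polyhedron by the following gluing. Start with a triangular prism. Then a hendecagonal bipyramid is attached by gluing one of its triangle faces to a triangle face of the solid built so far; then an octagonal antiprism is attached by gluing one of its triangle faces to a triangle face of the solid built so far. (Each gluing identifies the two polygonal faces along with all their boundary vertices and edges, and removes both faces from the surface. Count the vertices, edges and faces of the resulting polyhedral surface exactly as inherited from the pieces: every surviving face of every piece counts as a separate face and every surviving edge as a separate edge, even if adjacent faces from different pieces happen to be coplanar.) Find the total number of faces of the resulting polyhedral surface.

A triangular prism: V=6, E=9, F=5.
Attach a hendecagonal bipyramid (V=13, E=33, F=22) along a 3-gon: merge 3 vertices and 3 edges, delete both glued faces → V=16, E=39, F=25.
Attach an octagonal antiprism (V=16, E=32, F=18) along a 3-gon: merge 3 vertices and 3 edges, delete both glued faces → V=29, E=68, F=41.
Check: V − E + F = 29 − 68 + 41 = 2.

41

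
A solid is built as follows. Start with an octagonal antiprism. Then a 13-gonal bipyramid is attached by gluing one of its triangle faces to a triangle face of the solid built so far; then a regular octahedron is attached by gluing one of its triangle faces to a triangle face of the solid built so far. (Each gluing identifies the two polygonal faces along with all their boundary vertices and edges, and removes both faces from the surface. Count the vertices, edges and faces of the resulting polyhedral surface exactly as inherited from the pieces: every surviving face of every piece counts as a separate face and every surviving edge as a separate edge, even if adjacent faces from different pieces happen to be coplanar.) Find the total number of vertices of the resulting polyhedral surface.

31

An octagonal antiprism: V=16, E=32, F=18.
Attach a 13-gonal bipyramid (V=15, E=39, F=26) along a 3-gon: merge 3 vertices and 3 edges, delete both glued faces → V=28, E=68, F=42.
Attach a regular octahedron (V=6, E=12, F=8) along a 3-gon: merge 3 vertices and 3 edges, delete both glued faces → V=31, E=77, F=48.
Check: V − E + F = 31 − 77 + 48 = 2.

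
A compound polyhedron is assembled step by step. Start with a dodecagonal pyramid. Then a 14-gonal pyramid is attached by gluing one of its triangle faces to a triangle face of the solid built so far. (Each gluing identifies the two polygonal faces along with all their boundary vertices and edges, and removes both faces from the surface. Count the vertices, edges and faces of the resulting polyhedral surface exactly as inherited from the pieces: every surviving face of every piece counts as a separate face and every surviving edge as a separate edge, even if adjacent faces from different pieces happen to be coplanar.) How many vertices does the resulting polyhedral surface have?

A dodecagonal pyramid: V=13, E=24, F=13.
Attach a 14-gonal pyramid (V=15, E=28, F=15) along a 3-gon: merge 3 vertices and 3 edges, delete both glued faces → V=25, E=49, F=26.
Check: V − E + F = 25 − 49 + 26 = 2.

25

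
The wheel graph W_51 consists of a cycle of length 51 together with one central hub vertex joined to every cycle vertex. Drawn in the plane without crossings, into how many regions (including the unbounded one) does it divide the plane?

52

W_51 has V = 51 + 1 = 52 vertices and E = 2·51 = 102 edges.
By Euler's formula F = 2 − V + E = 2 − 52 + 102 = 52.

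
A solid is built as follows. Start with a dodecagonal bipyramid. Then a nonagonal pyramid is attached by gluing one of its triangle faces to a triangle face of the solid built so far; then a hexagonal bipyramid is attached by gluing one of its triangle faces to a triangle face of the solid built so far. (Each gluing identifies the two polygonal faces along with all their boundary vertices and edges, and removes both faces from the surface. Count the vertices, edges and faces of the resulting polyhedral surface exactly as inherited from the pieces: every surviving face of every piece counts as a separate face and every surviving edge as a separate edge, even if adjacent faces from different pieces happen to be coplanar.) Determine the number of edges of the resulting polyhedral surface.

66

A dodecagonal bipyramid: V=14, E=36, F=24.
Attach a nonagonal pyramid (V=10, E=18, F=10) along a 3-gon: merge 3 vertices and 3 edges, delete both glued faces → V=21, E=51, F=32.
Attach a hexagonal bipyramid (V=8, E=18, F=12) along a 3-gon: merge 3 vertices and 3 edges, delete both glued faces → V=26, E=66, F=42.
Check: V − E + F = 26 − 66 + 42 = 2.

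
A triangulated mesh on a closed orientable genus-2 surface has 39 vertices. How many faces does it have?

82

χ = 2 − 2·2 = -2, and every face is a triangle so 3F = 2E.
V − E + F = -2 with E = 3F/2 gives 39 − (3/2 − 1)·F = -2, so F = 82 and E = 123.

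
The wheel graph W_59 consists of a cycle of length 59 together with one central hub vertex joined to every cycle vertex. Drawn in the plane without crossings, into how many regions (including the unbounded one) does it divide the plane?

W_59 has V = 59 + 1 = 60 vertices and E = 2·59 = 118 edges.
By Euler's formula F = 2 − V + E = 2 − 60 + 118 = 60.

60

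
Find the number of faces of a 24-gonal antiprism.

An antiprism on an n-gon has two n-gon caps and 2n triangles: V = 2·24 = 48, E = 4·24 = 96, F = 2·24 + 2 = 50.

50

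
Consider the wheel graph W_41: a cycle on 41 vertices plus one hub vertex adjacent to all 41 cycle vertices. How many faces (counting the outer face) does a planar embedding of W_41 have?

W_41 has V = 41 + 1 = 42 vertices and E = 2·41 = 82 edges.
By Euler's formula F = 2 − V + E = 2 − 42 + 82 = 42.

42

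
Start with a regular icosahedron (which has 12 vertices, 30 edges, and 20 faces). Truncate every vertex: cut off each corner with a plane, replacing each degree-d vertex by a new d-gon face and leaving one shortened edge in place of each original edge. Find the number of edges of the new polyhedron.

Truncation replaces each original edge-end by a new vertex, so V′ = 2E = 60.
Each original edge survives, and each old vertex of degree d contributes d new edges; summing degrees gives Σd = 2E, so E′ = E + 2E = 3E = 90.
Each original face survives and each original vertex becomes one new face: F′ = F + V = 32.

90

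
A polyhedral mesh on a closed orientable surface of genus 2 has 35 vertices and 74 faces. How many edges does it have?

111

For a closed orientable surface of genus 2, χ = 2 − 2·2 = -2.
E = V + F − (-2) = 35 + 74 − (-2) = 111.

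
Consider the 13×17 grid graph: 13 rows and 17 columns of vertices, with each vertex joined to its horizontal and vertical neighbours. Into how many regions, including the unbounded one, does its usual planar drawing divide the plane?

The grid has V = 13·17 = 221 vertices and E = 13·16 + 17·12 = 412 edges.
F = 2 − V + E = 2 − 221 + 412 = 193.

193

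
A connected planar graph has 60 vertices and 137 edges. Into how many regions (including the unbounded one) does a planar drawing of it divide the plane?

Euler's formula for a connected plane graph: V − E + F = 2, so F = 2 − 60 + 137 = 79.

79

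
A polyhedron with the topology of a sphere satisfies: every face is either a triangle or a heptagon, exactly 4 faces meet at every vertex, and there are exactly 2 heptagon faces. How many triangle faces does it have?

14

Let x be the number of triangles; then F = 2 + x.
Edge–face incidences: 2E = 7·2 + 3·x = 14 + 3x.
Every vertex has degree 4, so 4V = 2E.
Euler: V − E + F = 2 ⇒ (2E)/4 − E + (2 + x) = 2.
Multiply by 8: 2·(2E) − 4·(2E) + 8·(2 + x) = 16, i.e. 16 + 8x − 2·(14 + 3x) = 16.
Collecting terms: 2x − 12 = 16, so 2x = 28, so x = 14.
Then 2E = 14 + 3·14 = 56, so E = 28, V = 2E/4 = 14, F = 2 + 14 = 16.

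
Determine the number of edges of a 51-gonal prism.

153

A prism on an n-gon has two n-gon bases and n rectangular sides: V = 2·51 = 102, E = 3·51 = 153, F = 51 + 2 = 53.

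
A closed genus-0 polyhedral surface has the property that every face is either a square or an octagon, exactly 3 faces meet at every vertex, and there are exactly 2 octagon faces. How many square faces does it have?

8

Let x be the number of squares; then F = 2 + x.
Edge–face incidences: 2E = 8·2 + 4·x = 16 + 4x.
Every vertex has degree 3, so 3V = 2E.
Euler: V − E + F = 2 ⇒ (2E)/3 − E + (2 + x) = 2.
Multiply by 6: 2·(2E) − 3·(2E) + 6·(2 + x) = 12, i.e. 12 + 6x − (16 + 4x) = 12.
Collecting terms: 2x − 4 = 12, so 2x = 16, so x = 8.
Then 2E = 16 + 4·8 = 48, so E = 24, V = 2E/3 = 16, F = 2 + 8 = 10.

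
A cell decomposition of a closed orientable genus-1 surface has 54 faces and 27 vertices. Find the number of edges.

For a closed orientable surface of genus 1, χ = 2 − 2·1 = 0.
E = V + F − (0) = 27 + 54 − (0) = 81.

81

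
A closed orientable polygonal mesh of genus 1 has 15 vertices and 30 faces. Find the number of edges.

For a closed orientable surface of genus 1, χ = 2 − 2·1 = 0.
E = V + F − (0) = 15 + 30 − (0) = 45.

45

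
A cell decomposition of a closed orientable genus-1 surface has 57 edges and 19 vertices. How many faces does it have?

38

For a closed orientable surface of genus 1, χ = 2 − 2·1 = 0.
F = 0 − V + E = 0 − 19 + 57 = 38.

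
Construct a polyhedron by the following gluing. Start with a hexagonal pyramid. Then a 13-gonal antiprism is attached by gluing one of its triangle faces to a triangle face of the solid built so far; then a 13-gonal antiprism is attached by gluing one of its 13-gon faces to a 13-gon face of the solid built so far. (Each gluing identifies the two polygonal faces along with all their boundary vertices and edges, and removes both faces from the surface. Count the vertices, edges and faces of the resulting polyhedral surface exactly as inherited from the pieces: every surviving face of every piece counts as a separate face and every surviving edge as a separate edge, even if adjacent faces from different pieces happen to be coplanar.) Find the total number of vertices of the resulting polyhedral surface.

43

A hexagonal pyramid: V=7, E=12, F=7.
Attach a 13-gonal antiprism (V=26, E=52, F=28) along a 3-gon: merge 3 vertices and 3 edges, delete both glued faces → V=30, E=61, F=33.
Attach a 13-gonal antiprism (V=26, E=52, F=28) along a 13-gon: merge 13 vertices and 13 edges, delete both glued faces → V=43, E=100, F=59.
Check: V − E + F = 43 − 100 + 59 = 2.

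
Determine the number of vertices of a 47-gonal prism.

94

A prism on an n-gon has two n-gon bases and n rectangular sides: V = 2·47 = 94, E = 3·47 = 141, F = 47 + 2 = 49.
Check: V − E + F = 94 − 141 + 49 = 2.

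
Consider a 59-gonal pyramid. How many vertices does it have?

A pyramid on an n-gon base has one n-gon and n triangles: V = 59 + 1 = 60, E = 2·59 = 118, F = 59 + 1 = 60.

60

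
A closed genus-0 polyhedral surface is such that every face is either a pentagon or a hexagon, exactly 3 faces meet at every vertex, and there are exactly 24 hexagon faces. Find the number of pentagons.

12

Let x be the number of pentagons; then F = 24 + x.
Edge–face incidences: 2E = 6·24 + 5·x = 144 + 5x.
Every vertex has degree 3, so 3V = 2E.
Euler: V − E + F = 2 ⇒ (2E)/3 − E + (24 + x) = 2.
Multiply by 6: 2·(2E) − 3·(2E) + 6·(24 + x) = 12, i.e. 144 + 6x − (144 + 5x) = 12.
Collecting terms: x = 12.
Then 2E = 144 + 5·12 = 204, so E = 102, V = 2E/3 = 68, F = 24 + 12 = 36.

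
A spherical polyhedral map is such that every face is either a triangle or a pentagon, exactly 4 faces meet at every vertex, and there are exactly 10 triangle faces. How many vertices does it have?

10

Let x be the number of pentagons; then F = 10 + x.
Edge–face incidences: 2E = 3·10 + 5·x = 30 + 5x.
Every vertex has degree 4, so 4V = 2E.
Euler: V − E + F = 2 ⇒ (2E)/4 − E + (10 + x) = 2.
Multiply by 8: 2·(2E) − 4·(2E) + 8·(10 + x) = 16, i.e. 80 + 8x − 2·(30 + 5x) = 16.
Collecting terms: −2x + 20 = 16, so −2x = −4, so x = 2.
Then 2E = 30 + 5·2 = 40, so E = 20, V = 2E/4 = 10, F = 10 + 2 = 12.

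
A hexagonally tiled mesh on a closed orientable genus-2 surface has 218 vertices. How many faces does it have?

χ = 2 − 2·2 = -2, and every face is a hexagon so 6F = 2E.
V − E + F = -2 with E = 6F/2 gives 218 − (6/2 − 1)·F = -2, so F = 110 and E = 330.

110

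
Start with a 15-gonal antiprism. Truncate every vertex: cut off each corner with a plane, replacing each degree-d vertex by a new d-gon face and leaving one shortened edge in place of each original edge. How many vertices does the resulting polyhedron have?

The base solid has V = 30, E = 60, F = 32.
Truncation replaces each original edge-end by a new vertex, so V′ = 2E = 120.
Each original edge survives, and each old vertex of degree d contributes d new edges; summing degrees gives Σd = 2E, so E′ = E + 2E = 3E = 180.
Each original face survives and each original vertex becomes one new face: F′ = F + V = 62.

120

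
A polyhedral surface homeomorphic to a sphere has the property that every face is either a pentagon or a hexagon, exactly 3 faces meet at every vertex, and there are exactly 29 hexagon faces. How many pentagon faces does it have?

Let x be the number of pentagons; then F = 29 + x.
Edge–face incidences: 2E = 6·29 + 5·x = 174 + 5x.
Every vertex has degree 3, so 3V = 2E.
Euler: V − E + F = 2 ⇒ (2E)/3 − E + (29 + x) = 2.
Multiply by 6: 2·(2E) − 3·(2E) + 6·(29 + x) = 12, i.e. 174 + 6x − (174 + 5x) = 12.
Collecting terms: x = 12.
Then 2E = 174 + 5·12 = 234, so E = 117, V = 2E/3 = 78, F = 29 + 12 = 41.

12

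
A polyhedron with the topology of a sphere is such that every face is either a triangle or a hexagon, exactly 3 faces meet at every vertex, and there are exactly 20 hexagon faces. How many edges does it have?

Let x be the number of triangles; then F = 20 + x.
Edge–face incidences: 2E = 6·20 + 3·x = 120 + 3x.
Every vertex has degree 3, so 3V = 2E.
Euler: V − E + F = 2 ⇒ (2E)/3 − E + (20 + x) = 2.
Multiply by 6: 2·(2E) − 3·(2E) + 6·(20 + x) = 12, i.e. 120 + 6x − (120 + 3x) = 12.
Collecting terms: 3x = 12, so x = 4.
Then 2E = 120 + 3·4 = 132, so E = 66, V = 2E/3 = 44, F = 20 + 4 = 24.

66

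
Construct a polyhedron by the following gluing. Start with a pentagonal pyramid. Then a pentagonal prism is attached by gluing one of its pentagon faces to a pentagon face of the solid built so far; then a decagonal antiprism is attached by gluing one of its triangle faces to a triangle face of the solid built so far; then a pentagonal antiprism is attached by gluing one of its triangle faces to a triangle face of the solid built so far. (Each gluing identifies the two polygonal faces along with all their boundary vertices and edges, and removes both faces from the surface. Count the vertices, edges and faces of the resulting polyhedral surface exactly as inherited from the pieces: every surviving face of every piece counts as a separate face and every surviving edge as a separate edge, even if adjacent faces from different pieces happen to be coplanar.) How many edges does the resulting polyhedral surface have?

74

A pentagonal pyramid: V=6, E=10, F=6.
Attach a pentagonal prism (V=10, E=15, F=7) along a 5-gon: merge 5 vertices and 5 edges, delete both glued faces → V=11, E=20, F=11.
Attach a decagonal antiprism (V=20, E=40, F=22) along a 3-gon: merge 3 vertices and 3 edges, delete both glued faces → V=28, E=57, F=31.
Attach a pentagonal antiprism (V=10, E=20, F=12) along a 3-gon: merge 3 vertices and 3 edges, delete both glued faces → V=35, E=74, F=41.
Check: V − E + F = 35 − 74 + 41 = 2.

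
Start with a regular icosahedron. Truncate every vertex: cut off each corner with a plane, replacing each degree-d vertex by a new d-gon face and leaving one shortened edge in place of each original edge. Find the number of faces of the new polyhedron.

32

The base solid has V = 12, E = 30, F = 20.
Truncation replaces each original edge-end by a new vertex, so V′ = 2E = 60.
Each original edge survives, and each old vertex of degree d contributes d new edges; summing degrees gives Σd = 2E, so E′ = E + 2E = 3E = 90.
Each original face survives and each original vertex becomes one new face: F′ = F + V = 32.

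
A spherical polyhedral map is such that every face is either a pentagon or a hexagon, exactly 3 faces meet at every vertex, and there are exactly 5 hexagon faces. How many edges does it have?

Let x be the number of pentagons; then F = 5 + x.
Edge–face incidences: 2E = 6·5 + 5·x = 30 + 5x.
Every vertex has degree 3, so 3V = 2E.
Euler: V − E + F = 2 ⇒ (2E)/3 − E + (5 + x) = 2.
Multiply by 6: 2·(2E) − 3·(2E) + 6·(5 + x) = 12, i.e. 30 + 6x − (30 + 5x) = 12.
Collecting terms: x = 12.
Then 2E = 30 + 5·12 = 90, so E = 45, V = 2E/3 = 30, F = 5 + 12 = 17.

45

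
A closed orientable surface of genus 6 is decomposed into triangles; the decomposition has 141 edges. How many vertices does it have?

37

χ = 2 − 2·6 = -10, and every face is a triangle so 3F = 2E.
F = 2E/3 = 94. Then V = -10 + E − F = -10 + 141 − 94 = 37.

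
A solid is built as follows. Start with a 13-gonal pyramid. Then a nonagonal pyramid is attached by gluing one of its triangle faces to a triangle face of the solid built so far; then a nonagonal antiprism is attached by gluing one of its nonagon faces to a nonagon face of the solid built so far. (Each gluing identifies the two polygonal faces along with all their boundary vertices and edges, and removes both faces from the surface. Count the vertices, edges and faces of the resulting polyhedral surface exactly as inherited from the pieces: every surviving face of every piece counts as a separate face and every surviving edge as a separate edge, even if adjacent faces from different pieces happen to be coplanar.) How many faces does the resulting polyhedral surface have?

A 13-gonal pyramid: V=14, E=26, F=14.
Attach a nonagonal pyramid (V=10, E=18, F=10) along a 3-gon: merge 3 vertices and 3 edges, delete both glued faces → V=21, E=41, F=22.
Attach a nonagonal antiprism (V=18, E=36, F=20) along a 9-gon: merge 9 vertices and 9 edges, delete both glued faces → V=30, E=68, F=40.
Check: V − E + F = 30 − 68 + 40 = 2.

40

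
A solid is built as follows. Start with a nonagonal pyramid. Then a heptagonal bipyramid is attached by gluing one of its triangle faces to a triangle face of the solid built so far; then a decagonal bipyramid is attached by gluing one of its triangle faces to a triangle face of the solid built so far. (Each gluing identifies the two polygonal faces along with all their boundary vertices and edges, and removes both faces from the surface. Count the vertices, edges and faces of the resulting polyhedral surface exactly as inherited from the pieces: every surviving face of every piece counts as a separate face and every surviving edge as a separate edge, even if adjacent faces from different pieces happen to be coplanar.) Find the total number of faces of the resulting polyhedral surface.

A nonagonal pyramid: V=10, E=18, F=10.
Attach a heptagonal bipyramid (V=9, E=21, F=14) along a 3-gon: merge 3 vertices and 3 edges, delete both glued faces → V=16, E=36, F=22.
Attach a decagonal bipyramid (V=12, E=30, F=20) along a 3-gon: merge 3 vertices and 3 edges, delete both glued faces → V=25, E=63, F=40.
Check: V − E + F = 25 − 63 + 40 = 2.

40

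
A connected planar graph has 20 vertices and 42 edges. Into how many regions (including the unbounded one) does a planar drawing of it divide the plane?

24

Euler's formula for a connected plane graph: V − E + F = 2, so F = 2 − 20 + 42 = 24.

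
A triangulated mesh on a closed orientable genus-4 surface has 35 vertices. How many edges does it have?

χ = 2 − 2·4 = -6, and every face is a triangle so 3F = 2E.
V − E + F = -6 with E = 3F/2 gives 35 − (3/2 − 1)·F = -6, so F = 82 and E = 123.

123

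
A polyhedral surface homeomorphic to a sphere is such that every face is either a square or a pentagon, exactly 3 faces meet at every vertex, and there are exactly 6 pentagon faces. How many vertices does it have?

14

Let x be the number of squares; then F = 6 + x.
Edge–face incidences: 2E = 5·6 + 4·x = 30 + 4x.
Every vertex has degree 3, so 3V = 2E.
Euler: V − E + F = 2 ⇒ (2E)/3 − E + (6 + x) = 2.
Multiply by 6: 2·(2E) − 3·(2E) + 6·(6 + x) = 12, i.e. 36 + 6x − (30 + 4x) = 12.
Collecting terms: 2x + 6 = 12, so 2x = 6, so x = 3.
Then 2E = 30 + 4·3 = 42, so E = 21, V = 2E/3 = 14, F = 6 + 3 = 9.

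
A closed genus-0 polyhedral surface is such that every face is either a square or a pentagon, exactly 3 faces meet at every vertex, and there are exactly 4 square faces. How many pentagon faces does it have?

4

Let x be the number of pentagons; then F = 4 + x.
Edge–face incidences: 2E = 4·4 + 5·x = 16 + 5x.
Every vertex has degree 3, so 3V = 2E.
Euler: V − E + F = 2 ⇒ (2E)/3 − E + (4 + x) = 2.
Multiply by 6: 2·(2E) − 3·(2E) + 6·(4 + x) = 12, i.e. 24 + 6x − (16 + 5x) = 12.
Collecting terms: x + 8 = 12, so x = 4.
Then 2E = 16 + 5·4 = 36, so E = 18, V = 2E/3 = 12, F = 4 + 4 = 8.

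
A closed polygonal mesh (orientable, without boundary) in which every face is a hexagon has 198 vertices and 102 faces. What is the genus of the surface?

4

Every face is a hexagon, so 2E = 6·102 = 612, giving E = 306.
χ = V − E + F = 198 − 306 + 102 = -6.
For a closed orientable surface χ = 2 − 2g, so g = (2 − (-6))/2 = 4.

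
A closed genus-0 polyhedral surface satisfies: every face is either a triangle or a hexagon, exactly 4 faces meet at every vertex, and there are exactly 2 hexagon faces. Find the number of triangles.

Let x be the number of triangles; then F = 2 + x.
Edge–face incidences: 2E = 6·2 + 3·x = 12 + 3x.
Every vertex has degree 4, so 4V = 2E.
Euler: V − E + F = 2 ⇒ (2E)/4 − E + (2 + x) = 2.
Multiply by 8: 2·(2E) − 4·(2E) + 8·(2 + x) = 16, i.e. 16 + 8x − 2·(12 + 3x) = 16.
Collecting terms: 2x − 8 = 16, so 2x = 24, so x = 12.
Then 2E = 12 + 3·12 = 48, so E = 24, V = 2E/4 = 12, F = 2 + 12 = 14.

12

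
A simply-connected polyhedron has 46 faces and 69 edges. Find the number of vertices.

25

Here V − E + F = 2.
V = 2 + E − F = 2 + 69 − 46 = 25.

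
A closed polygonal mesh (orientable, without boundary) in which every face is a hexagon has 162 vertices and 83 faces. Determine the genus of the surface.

3

Every face is a hexagon, so 2E = 6·83 = 498, giving E = 249.
χ = V − E + F = 162 − 249 + 83 = -4.
For a closed orientable surface χ = 2 − 2g, so g = (2 − (-4))/2 = 3.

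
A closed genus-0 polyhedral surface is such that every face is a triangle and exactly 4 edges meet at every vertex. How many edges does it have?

Each face has 3 edges and each edge borders two faces, so 2E = 3F.
Each vertex has degree 4, so 4V = 2E and hence V = 3F/4.
Euler: V − E + F = 2 ⇒ (3F/4) − (3F/2) + F = 2.
Multiply by 8: (6 − 12 + 8)F = 16, i.e. 2F = 16.
So F = 8, E = 3·8/2 = 12, V = 3·8/4 = 6.

12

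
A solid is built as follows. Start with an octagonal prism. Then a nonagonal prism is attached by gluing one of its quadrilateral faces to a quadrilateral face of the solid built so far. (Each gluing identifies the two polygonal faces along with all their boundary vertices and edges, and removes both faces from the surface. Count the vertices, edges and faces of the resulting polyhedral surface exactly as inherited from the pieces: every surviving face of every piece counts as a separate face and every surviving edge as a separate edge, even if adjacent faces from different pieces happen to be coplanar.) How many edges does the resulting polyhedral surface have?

47

An octagonal prism: V=16, E=24, F=10.
Attach a nonagonal prism (V=18, E=27, F=11) along a 4-gon: merge 4 vertices and 4 edges, delete both glued faces → V=30, E=47, F=19.
Check: V − E + F = 30 − 47 + 19 = 2.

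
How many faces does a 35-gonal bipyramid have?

A bipyramid over an n-gon has 2n triangular faces and n + 2 vertices: V = 35 + 2 = 37, E = 3·35 = 105, F = 2·35 = 70.

70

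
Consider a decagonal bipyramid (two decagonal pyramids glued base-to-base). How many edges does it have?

A bipyramid over an n-gon has 2n triangular faces and n + 2 vertices: V = 10 + 2 = 12, E = 3·10 = 30, F = 2·10 = 20.

30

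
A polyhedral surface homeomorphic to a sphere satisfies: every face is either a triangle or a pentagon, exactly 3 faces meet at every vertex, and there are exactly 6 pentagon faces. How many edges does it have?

18

Let x be the number of triangles; then F = 6 + x.
Edge–face incidences: 2E = 5·6 + 3·x = 30 + 3x.
Every vertex has degree 3, so 3V = 2E.
Euler: V − E + F = 2 ⇒ (2E)/3 − E + (6 + x) = 2.
Multiply by 6: 2·(2E) − 3·(2E) + 6·(6 + x) = 12, i.e. 36 + 6x − (30 + 3x) = 12.
Collecting terms: 3x + 6 = 12, so 3x = 6, so x = 2.
Then 2E = 30 + 3·2 = 36, so E = 18, V = 2E/3 = 12, F = 6 + 2 = 8.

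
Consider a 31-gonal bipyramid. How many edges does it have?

93

A bipyramid over an n-gon has 2n triangular faces and n + 2 vertices: V = 31 + 2 = 33, E = 3·31 = 93, F = 2·31 = 62.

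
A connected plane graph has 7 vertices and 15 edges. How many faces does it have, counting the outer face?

10

Euler's formula for a connected plane graph: V − E + F = 2, so F = 2 − 7 + 15 = 10.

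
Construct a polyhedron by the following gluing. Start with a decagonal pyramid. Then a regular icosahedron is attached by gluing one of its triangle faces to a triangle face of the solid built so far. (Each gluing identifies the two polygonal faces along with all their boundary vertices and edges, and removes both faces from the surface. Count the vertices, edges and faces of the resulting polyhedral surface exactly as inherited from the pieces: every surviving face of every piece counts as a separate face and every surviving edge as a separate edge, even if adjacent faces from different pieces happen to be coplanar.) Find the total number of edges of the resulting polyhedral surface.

A decagonal pyramid: V=11, E=20, F=11.
Attach a regular icosahedron (V=12, E=30, F=20) along a 3-gon: merge 3 vertices and 3 edges, delete both glued faces → V=20, E=47, F=29.
Check: V − E + F = 20 − 47 + 29 = 2.

47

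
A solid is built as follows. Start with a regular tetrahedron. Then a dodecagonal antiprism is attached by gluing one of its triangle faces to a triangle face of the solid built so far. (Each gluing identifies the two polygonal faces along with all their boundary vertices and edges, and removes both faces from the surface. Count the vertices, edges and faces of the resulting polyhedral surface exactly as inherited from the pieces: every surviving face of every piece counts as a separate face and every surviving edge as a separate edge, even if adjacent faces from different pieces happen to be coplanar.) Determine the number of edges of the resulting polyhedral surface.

51

A regular tetrahedron: V=4, E=6, F=4.
Attach a dodecagonal antiprism (V=24, E=48, F=26) along a 3-gon: merge 3 vertices and 3 edges, delete both glued faces → V=25, E=51, F=28.
Check: V − E + F = 25 − 51 + 28 = 2.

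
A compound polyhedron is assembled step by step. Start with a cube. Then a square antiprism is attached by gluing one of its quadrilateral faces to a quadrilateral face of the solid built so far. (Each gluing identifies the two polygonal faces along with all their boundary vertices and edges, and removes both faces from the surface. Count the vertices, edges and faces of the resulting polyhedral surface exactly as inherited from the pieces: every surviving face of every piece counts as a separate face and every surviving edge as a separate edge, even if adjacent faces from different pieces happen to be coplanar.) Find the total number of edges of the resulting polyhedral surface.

A cube: V=8, E=12, F=6.
Attach a square antiprism (V=8, E=16, F=10) along a 4-gon: merge 4 vertices and 4 edges, delete both glued faces → V=12, E=24, F=14.
Check: V − E + F = 12 − 24 + 14 = 2.

24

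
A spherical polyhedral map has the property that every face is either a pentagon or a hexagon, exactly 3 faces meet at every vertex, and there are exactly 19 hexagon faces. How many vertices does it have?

Let x be the number of pentagons; then F = 19 + x.
Edge–face incidences: 2E = 6·19 + 5·x = 114 + 5x.
Every vertex has degree 3, so 3V = 2E.
Euler: V − E + F = 2 ⇒ (2E)/3 − E + (19 + x) = 2.
Multiply by 6: 2·(2E) − 3·(2E) + 6·(19 + x) = 12, i.e. 114 + 6x − (114 + 5x) = 12.
Collecting terms: x = 12.
Then 2E = 114 + 5·12 = 174, so E = 87, V = 2E/3 = 58, F = 19 + 12 = 31.

58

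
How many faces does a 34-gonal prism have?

36

A prism on an n-gon has two n-gon bases and n rectangular sides: V = 2·34 = 68, E = 3·34 = 102, F = 34 + 2 = 36.
Check: V − E + F = 68 − 102 + 36 = 2.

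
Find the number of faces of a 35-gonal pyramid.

36

A pyramid on an n-gon base has one n-gon and n triangles: V = 35 + 1 = 36, E = 2·35 = 70, F = 35 + 1 = 36.
Check: V − E + F = 36 − 70 + 36 = 2.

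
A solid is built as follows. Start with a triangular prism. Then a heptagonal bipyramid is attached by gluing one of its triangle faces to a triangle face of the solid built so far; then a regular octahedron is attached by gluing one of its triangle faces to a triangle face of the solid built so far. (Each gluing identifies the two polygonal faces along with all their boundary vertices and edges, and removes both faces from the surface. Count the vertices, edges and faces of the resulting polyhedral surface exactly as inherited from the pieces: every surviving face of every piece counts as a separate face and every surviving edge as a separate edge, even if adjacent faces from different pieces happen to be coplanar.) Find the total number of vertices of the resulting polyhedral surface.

A triangular prism: V=6, E=9, F=5.
Attach a heptagonal bipyramid (V=9, E=21, F=14) along a 3-gon: merge 3 vertices and 3 edges, delete both glued faces → V=12, E=27, F=17.
Attach a regular octahedron (V=6, E=12, F=8) along a 3-gon: merge 3 vertices and 3 edges, delete both glued faces → V=15, E=36, F=23.
Check: V − E + F = 15 − 36 + 23 = 2.

15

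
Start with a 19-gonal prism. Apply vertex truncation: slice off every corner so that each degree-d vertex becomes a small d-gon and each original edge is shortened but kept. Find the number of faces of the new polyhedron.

59

The base solid has V = 38, E = 57, F = 21.
Truncation replaces each original edge-end by a new vertex, so V′ = 2E = 114.
Each original edge survives, and each old vertex of degree d contributes d new edges; summing degrees gives Σd = 2E, so E′ = E + 2E = 3E = 171.
Each original face survives and each original vertex becomes one new face: F′ = F + V = 59.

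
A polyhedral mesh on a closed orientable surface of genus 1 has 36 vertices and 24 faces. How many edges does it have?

For a closed orientable surface of genus 1, χ = 2 − 2·1 = 0.
E = V + F − (0) = 36 + 24 − (0) = 60.

60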